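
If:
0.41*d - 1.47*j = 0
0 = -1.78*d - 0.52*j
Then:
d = 0.00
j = 0.00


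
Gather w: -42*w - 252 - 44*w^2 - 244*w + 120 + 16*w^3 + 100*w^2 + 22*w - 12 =16*w^3 + 56*w^2 - 264*w - 144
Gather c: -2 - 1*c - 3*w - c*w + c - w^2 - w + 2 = -c*w - w^2 - 4*w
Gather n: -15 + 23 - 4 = 4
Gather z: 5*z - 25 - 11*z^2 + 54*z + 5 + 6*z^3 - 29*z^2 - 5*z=6*z^3 - 40*z^2 + 54*z - 20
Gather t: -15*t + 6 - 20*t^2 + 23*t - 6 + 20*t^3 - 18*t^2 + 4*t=20*t^3 - 38*t^2 + 12*t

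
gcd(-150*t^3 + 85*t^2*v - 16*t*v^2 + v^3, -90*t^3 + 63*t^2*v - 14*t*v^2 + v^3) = 30*t^2 - 11*t*v + v^2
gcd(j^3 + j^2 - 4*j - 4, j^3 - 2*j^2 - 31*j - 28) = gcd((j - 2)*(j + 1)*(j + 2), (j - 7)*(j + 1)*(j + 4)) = j + 1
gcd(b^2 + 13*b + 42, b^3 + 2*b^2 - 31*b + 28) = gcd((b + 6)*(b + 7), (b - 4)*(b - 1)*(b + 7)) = b + 7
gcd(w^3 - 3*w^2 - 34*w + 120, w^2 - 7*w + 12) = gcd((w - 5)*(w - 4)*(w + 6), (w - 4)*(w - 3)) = w - 4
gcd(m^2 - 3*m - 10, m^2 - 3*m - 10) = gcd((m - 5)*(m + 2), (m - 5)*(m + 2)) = m^2 - 3*m - 10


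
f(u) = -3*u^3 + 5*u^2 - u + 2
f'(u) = -9*u^2 + 10*u - 1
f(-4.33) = 343.62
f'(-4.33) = -213.04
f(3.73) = -87.85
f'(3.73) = -88.92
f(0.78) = 2.84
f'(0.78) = 1.32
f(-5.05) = 520.93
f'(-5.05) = -281.02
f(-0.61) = 5.15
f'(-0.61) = -10.45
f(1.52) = 1.50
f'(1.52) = -6.59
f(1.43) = 2.02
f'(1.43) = -5.10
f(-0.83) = 7.99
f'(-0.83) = -15.50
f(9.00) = -1789.00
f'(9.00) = -640.00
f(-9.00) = 2603.00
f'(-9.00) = -820.00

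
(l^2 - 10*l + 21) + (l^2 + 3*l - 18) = 2*l^2 - 7*l + 3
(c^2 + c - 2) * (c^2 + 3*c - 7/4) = c^4 + 4*c^3 - 3*c^2/4 - 31*c/4 + 7/2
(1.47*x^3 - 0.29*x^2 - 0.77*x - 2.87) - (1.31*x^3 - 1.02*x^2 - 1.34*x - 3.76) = 0.16*x^3 + 0.73*x^2 + 0.57*x + 0.89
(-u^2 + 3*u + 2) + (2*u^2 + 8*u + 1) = u^2 + 11*u + 3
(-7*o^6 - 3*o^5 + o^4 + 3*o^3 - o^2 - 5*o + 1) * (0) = 0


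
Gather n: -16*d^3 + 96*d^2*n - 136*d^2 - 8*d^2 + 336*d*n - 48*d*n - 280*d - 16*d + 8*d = -16*d^3 - 144*d^2 - 288*d + n*(96*d^2 + 288*d)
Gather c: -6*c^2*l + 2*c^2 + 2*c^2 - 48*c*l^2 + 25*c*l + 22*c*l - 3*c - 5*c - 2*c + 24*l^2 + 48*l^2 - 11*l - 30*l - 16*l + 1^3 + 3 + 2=c^2*(4 - 6*l) + c*(-48*l^2 + 47*l - 10) + 72*l^2 - 57*l + 6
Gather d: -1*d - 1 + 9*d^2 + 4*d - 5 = 9*d^2 + 3*d - 6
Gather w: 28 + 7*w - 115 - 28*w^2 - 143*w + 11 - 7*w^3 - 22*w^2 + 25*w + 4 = -7*w^3 - 50*w^2 - 111*w - 72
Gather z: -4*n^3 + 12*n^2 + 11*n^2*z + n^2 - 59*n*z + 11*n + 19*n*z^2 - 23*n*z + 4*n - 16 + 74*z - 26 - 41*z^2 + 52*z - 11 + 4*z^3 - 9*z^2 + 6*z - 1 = -4*n^3 + 13*n^2 + 15*n + 4*z^3 + z^2*(19*n - 50) + z*(11*n^2 - 82*n + 132) - 54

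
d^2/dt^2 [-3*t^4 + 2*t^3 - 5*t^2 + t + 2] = -36*t^2 + 12*t - 10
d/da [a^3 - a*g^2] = 3*a^2 - g^2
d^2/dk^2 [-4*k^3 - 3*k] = -24*k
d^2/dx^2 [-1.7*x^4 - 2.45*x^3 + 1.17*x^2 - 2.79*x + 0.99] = -20.4*x^2 - 14.7*x + 2.34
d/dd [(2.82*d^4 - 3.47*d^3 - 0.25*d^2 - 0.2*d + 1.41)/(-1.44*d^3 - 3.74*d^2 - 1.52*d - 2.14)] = (-4.0608*d^6 - 21.0936*d^5 - 0.241399999999999*d^4 - 14.1664*d^3 + 28.0006*d^2 + 11.6168*d + 2.5712)/(2.0736*d^6 + 10.7712*d^5 + 18.3652*d^4 + 17.5328*d^3 + 18.3176*d^2 + 6.5056*d + 4.5796)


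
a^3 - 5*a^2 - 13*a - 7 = (a - 7)*(a + 1)^2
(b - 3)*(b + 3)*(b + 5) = b^3 + 5*b^2 - 9*b - 45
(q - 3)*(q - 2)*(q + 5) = q^3 - 19*q + 30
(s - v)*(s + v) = s^2 - v^2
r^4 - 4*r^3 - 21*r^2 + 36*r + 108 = (r - 6)*(r - 3)*(r + 2)*(r + 3)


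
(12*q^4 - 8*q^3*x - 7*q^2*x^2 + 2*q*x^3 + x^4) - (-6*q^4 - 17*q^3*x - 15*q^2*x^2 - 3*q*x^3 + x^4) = 18*q^4 + 9*q^3*x + 8*q^2*x^2 + 5*q*x^3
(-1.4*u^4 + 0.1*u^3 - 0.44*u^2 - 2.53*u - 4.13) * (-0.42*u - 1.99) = 0.588*u^5 + 2.744*u^4 - 0.0142*u^3 + 1.9382*u^2 + 6.7693*u + 8.2187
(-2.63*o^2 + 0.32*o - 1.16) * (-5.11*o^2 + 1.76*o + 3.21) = 13.4393*o^4 - 6.264*o^3 - 1.9515*o^2 - 1.0144*o - 3.7236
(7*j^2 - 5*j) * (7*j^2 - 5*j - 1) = 49*j^4 - 70*j^3 + 18*j^2 + 5*j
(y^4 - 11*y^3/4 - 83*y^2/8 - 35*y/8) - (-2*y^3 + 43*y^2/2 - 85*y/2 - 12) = y^4 - 3*y^3/4 - 255*y^2/8 + 305*y/8 + 12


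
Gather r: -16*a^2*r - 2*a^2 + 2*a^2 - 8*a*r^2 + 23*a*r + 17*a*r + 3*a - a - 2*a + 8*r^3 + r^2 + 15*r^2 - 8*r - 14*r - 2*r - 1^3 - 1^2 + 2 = 8*r^3 + r^2*(16 - 8*a) + r*(-16*a^2 + 40*a - 24)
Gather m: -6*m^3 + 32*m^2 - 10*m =-6*m^3 + 32*m^2 - 10*m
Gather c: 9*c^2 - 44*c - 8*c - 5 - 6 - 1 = 9*c^2 - 52*c - 12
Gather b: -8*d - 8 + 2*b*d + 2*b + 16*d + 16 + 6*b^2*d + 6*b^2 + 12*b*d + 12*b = b^2*(6*d + 6) + b*(14*d + 14) + 8*d + 8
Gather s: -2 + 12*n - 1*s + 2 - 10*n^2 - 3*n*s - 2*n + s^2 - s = -10*n^2 + 10*n + s^2 + s*(-3*n - 2)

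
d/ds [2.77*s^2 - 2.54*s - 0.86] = 5.54*s - 2.54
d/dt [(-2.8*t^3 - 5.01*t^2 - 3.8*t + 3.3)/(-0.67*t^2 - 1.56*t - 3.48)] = (1.876*t^4 + 8.736*t^3 + 34.5016*t^2 + 39.2916*t + 18.372)/(0.4489*t^4 + 2.0904*t^3 + 7.0968*t^2 + 10.8576*t + 12.1104)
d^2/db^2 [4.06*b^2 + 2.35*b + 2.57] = 8.12000000000000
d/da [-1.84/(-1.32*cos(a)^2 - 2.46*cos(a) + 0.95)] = (4.8576*cos(a) + 4.5264)*sin(a)/(1.32*cos(a)^2 + 2.46*cos(a) - 0.95)^2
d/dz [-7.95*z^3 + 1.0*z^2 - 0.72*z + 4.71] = -23.85*z^2 + 2.0*z - 0.72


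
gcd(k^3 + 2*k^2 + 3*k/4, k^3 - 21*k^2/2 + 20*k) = k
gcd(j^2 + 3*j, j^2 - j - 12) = j + 3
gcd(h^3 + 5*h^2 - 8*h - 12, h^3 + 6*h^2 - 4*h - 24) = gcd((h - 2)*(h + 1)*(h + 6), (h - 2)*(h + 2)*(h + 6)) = h^2 + 4*h - 12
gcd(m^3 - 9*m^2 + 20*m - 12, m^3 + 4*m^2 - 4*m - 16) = m - 2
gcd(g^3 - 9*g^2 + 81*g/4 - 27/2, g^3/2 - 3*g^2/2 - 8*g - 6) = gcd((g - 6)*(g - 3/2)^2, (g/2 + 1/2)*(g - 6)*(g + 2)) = g - 6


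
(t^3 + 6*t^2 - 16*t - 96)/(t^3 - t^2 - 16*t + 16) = (t + 6)/(t - 1)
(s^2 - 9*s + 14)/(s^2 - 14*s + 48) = (s^2 - 9*s + 14)/(s^2 - 14*s + 48)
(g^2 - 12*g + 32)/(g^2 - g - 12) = (g - 8)/(g + 3)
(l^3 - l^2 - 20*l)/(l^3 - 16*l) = (l - 5)/(l - 4)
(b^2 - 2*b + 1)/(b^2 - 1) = (b - 1)/(b + 1)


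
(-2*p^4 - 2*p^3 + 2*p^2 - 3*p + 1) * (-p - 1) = 2*p^5 + 4*p^4 + p^2 + 2*p - 1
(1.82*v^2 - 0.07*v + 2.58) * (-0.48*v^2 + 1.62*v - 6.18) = -0.8736*v^4 + 2.982*v^3 - 12.5994*v^2 + 4.6122*v - 15.9444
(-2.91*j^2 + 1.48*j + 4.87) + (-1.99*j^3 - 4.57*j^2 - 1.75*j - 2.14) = -1.99*j^3 - 7.48*j^2 - 0.27*j + 2.73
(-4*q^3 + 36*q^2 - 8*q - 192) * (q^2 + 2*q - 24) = -4*q^5 + 28*q^4 + 160*q^3 - 1072*q^2 - 192*q + 4608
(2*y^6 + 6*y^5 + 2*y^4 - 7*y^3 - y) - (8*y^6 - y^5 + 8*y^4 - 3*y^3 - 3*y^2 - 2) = -6*y^6 + 7*y^5 - 6*y^4 - 4*y^3 + 3*y^2 - y + 2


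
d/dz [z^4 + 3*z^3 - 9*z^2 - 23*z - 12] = 4*z^3 + 9*z^2 - 18*z - 23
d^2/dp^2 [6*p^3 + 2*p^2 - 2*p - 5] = 36*p + 4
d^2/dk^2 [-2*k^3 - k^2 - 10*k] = -12*k - 2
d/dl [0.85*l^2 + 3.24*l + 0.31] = 1.7*l + 3.24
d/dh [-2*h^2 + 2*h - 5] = 2 - 4*h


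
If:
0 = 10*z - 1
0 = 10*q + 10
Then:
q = -1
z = 1/10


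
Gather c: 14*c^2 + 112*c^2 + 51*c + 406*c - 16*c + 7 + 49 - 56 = 126*c^2 + 441*c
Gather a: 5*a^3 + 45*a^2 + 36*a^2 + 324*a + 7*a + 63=5*a^3 + 81*a^2 + 331*a + 63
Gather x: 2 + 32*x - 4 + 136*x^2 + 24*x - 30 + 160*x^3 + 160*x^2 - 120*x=160*x^3 + 296*x^2 - 64*x - 32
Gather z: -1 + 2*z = 2*z - 1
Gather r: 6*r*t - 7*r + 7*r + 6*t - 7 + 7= 6*r*t + 6*t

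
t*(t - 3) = t^2 - 3*t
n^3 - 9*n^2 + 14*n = n*(n - 7)*(n - 2)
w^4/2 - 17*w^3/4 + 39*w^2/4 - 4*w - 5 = (w/2 + 1/4)*(w - 5)*(w - 2)^2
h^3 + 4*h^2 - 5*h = h*(h - 1)*(h + 5)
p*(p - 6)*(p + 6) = p^3 - 36*p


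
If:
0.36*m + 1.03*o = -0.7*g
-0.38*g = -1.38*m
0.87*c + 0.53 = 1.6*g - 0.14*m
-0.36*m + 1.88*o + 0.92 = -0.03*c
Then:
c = 0.47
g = 0.60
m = 0.17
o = -0.47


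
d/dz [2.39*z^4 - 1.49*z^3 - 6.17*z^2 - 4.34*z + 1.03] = 9.56*z^3 - 4.47*z^2 - 12.34*z - 4.34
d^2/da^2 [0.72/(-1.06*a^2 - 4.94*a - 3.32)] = (1.617984*a^2 + 7.540416*a - 0.72*(2.12*a + 4.94)*(4.24*a + 9.88) + 5.067648)/(1.06*a^2 + 4.94*a + 3.32)^3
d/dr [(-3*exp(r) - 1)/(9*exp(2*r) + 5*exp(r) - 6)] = (27*exp(2*r) + 18*exp(r) + 23)*exp(r)/(81*exp(4*r) + 90*exp(3*r) - 83*exp(2*r) - 60*exp(r) + 36)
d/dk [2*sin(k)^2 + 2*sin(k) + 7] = 2*sin(2*k) + 2*cos(k)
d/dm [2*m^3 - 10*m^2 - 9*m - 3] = 6*m^2 - 20*m - 9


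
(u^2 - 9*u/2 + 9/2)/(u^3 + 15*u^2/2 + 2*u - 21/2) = (2*u^2 - 9*u + 9)/(2*u^3 + 15*u^2 + 4*u - 21)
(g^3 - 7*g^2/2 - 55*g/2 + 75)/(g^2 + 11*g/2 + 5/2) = (2*g^2 - 17*g + 30)/(2*g + 1)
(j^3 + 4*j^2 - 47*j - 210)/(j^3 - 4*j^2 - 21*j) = (j^2 + 11*j + 30)/(j*(j + 3))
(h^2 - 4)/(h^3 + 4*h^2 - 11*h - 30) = (h - 2)/(h^2 + 2*h - 15)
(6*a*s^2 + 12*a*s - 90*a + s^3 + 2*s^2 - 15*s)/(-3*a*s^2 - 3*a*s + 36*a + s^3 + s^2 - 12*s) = (6*a*s + 30*a + s^2 + 5*s)/(-3*a*s - 12*a + s^2 + 4*s)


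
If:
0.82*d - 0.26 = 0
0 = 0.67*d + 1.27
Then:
No Solution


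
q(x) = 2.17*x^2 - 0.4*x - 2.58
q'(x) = 4.34*x - 0.4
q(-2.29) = 9.72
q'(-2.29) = -10.34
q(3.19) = 18.23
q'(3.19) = 13.44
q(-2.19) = 8.70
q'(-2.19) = -9.90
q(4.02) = 30.88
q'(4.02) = 17.05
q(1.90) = 4.49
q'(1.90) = 7.85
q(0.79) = -1.54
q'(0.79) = 3.03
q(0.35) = -2.45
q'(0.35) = 1.12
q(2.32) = 8.17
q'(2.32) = 9.67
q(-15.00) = 491.67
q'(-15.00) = -65.50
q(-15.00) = 491.67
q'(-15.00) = -65.50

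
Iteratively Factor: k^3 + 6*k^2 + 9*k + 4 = (k + 1)*(k^2 + 5*k + 4) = (k + 1)^2*(k + 4)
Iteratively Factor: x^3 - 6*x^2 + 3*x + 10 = (x - 2)*(x^2 - 4*x - 5) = (x - 2)*(x + 1)*(x - 5)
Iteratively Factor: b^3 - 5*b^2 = (b - 5)*(b^2) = b*(b - 5)*(b)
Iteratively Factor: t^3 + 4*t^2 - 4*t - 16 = (t - 2)*(t^2 + 6*t + 8) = (t - 2)*(t + 2)*(t + 4)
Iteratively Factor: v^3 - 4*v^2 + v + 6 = (v - 3)*(v^2 - v - 2) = (v - 3)*(v + 1)*(v - 2)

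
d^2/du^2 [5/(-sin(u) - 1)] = 5*(sin(u) - 2)/(sin(u) + 1)^2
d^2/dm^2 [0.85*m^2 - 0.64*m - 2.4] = 1.70000000000000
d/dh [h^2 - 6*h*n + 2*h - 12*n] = 2*h - 6*n + 2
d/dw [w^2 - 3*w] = 2*w - 3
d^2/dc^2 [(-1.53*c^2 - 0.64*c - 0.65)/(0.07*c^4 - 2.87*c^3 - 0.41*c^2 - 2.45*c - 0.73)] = (-0.044982*c^8 + 1.80663*c^7 - 23.29922*c^6 - 30.750678*c^5 - 6.41633999999993*c^4 + 44.290104*c^3 - 9.63907800000001*c^2 + 5.402652*c - 6.755554)/(0.000343*c^12 - 0.042189*c^11 + 1.723722*c^10 - 23.181704*c^9 - 7.153587*c^8 - 60.686724*c^7 - 34.018991*c^6 - 57.319836*c^5 - 38.437275*c^4 - 23.694104*c^3 - 13.800942*c^2 - 3.916815*c - 0.389017)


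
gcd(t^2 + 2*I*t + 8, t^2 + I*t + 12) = t + 4*I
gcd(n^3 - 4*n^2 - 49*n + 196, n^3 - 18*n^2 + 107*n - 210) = n - 7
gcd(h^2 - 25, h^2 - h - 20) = h - 5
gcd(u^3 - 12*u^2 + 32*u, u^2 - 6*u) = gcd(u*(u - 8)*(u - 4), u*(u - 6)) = u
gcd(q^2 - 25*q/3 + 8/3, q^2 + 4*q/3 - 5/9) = q - 1/3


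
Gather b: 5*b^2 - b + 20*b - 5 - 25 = 5*b^2 + 19*b - 30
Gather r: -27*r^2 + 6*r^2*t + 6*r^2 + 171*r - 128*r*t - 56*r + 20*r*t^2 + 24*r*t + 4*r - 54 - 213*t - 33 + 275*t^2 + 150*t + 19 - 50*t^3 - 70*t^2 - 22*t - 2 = r^2*(6*t - 21) + r*(20*t^2 - 104*t + 119) - 50*t^3 + 205*t^2 - 85*t - 70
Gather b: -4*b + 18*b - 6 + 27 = 14*b + 21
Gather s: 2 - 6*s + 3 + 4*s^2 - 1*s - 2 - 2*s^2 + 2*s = 2*s^2 - 5*s + 3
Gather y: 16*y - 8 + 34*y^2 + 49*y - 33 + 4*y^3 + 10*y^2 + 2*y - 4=4*y^3 + 44*y^2 + 67*y - 45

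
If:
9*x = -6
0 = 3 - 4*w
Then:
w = 3/4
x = -2/3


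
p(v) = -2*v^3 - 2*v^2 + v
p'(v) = -6*v^2 - 4*v + 1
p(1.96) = -20.78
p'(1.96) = -29.89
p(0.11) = 0.08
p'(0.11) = 0.49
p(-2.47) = 15.47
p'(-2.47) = -25.73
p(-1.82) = 3.61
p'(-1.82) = -11.59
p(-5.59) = 281.27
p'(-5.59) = -164.13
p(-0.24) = -0.33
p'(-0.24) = 1.61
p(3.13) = -77.79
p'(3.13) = -70.30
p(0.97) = -2.74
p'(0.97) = -8.53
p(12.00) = -3732.00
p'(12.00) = -911.00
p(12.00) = -3732.00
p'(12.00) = -911.00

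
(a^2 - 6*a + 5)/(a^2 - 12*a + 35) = (a - 1)/(a - 7)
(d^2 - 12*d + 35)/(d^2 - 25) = (d - 7)/(d + 5)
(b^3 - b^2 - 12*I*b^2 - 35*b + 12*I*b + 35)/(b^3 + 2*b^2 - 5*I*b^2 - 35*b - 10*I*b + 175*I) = (b^2 - b*(1 + 7*I) + 7*I)/(b^2 + 2*b - 35)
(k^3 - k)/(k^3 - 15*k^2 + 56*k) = (k^2 - 1)/(k^2 - 15*k + 56)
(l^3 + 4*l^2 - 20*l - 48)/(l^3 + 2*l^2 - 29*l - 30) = (l^2 - 2*l - 8)/(l^2 - 4*l - 5)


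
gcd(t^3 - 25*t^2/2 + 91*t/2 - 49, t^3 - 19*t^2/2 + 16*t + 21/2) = t - 7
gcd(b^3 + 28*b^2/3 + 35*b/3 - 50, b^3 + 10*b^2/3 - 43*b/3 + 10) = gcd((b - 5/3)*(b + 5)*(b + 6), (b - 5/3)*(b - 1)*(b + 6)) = b^2 + 13*b/3 - 10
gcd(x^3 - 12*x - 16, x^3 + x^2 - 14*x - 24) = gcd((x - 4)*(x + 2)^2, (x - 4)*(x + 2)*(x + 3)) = x^2 - 2*x - 8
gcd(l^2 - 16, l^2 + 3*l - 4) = l + 4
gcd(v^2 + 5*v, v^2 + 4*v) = v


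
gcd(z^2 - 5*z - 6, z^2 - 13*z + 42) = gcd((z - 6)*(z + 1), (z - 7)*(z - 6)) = z - 6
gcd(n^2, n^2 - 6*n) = n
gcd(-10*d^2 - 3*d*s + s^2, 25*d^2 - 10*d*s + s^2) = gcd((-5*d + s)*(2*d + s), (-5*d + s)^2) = -5*d + s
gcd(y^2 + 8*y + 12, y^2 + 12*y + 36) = y + 6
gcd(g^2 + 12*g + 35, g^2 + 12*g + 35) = g^2 + 12*g + 35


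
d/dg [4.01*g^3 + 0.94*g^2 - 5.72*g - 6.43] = 12.03*g^2 + 1.88*g - 5.72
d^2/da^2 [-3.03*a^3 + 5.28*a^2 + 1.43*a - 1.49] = 10.56 - 18.18*a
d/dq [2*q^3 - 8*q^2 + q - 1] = 6*q^2 - 16*q + 1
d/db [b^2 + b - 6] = 2*b + 1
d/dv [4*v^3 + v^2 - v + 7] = 12*v^2 + 2*v - 1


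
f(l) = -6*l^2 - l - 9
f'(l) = -12*l - 1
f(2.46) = -47.77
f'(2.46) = -30.52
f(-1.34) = -18.43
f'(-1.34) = 15.08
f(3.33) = -78.86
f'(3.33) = -40.96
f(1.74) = -28.91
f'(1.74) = -21.88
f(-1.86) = -27.90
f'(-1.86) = 21.32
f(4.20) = -119.04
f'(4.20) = -51.40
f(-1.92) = -29.20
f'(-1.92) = 22.04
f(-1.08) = -14.92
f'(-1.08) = 11.96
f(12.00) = -885.00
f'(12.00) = -145.00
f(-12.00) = -861.00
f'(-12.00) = 143.00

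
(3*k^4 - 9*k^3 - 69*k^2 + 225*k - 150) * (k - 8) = 3*k^5 - 33*k^4 + 3*k^3 + 777*k^2 - 1950*k + 1200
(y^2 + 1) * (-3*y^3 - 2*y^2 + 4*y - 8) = -3*y^5 - 2*y^4 + y^3 - 10*y^2 + 4*y - 8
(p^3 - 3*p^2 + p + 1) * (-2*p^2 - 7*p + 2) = -2*p^5 - p^4 + 21*p^3 - 15*p^2 - 5*p + 2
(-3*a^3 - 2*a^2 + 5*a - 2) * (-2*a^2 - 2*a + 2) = 6*a^5 + 10*a^4 - 12*a^3 - 10*a^2 + 14*a - 4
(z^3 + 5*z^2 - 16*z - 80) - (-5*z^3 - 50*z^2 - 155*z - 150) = 6*z^3 + 55*z^2 + 139*z + 70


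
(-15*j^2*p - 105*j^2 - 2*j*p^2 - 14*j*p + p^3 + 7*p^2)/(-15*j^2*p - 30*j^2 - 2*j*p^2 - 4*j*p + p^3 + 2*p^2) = (p + 7)/(p + 2)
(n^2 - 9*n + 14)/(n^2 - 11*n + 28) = (n - 2)/(n - 4)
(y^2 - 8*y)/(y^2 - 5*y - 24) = y/(y + 3)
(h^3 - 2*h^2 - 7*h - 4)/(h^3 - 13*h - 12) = (h + 1)/(h + 3)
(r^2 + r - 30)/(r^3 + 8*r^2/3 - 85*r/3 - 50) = 3/(3*r + 5)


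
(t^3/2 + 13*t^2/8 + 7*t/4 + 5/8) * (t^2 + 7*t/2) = t^5/2 + 27*t^4/8 + 119*t^3/16 + 27*t^2/4 + 35*t/16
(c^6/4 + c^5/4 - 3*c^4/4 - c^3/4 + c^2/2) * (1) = c^6/4 + c^5/4 - 3*c^4/4 - c^3/4 + c^2/2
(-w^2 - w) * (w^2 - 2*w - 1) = -w^4 + w^3 + 3*w^2 + w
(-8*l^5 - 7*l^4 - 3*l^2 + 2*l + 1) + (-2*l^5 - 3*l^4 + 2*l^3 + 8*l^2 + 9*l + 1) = -10*l^5 - 10*l^4 + 2*l^3 + 5*l^2 + 11*l + 2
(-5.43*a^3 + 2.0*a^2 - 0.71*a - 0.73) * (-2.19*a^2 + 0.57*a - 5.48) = 11.8917*a^5 - 7.4751*a^4 + 32.4513*a^3 - 9.766*a^2 + 3.4747*a + 4.0004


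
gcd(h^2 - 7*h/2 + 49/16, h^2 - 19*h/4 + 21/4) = h - 7/4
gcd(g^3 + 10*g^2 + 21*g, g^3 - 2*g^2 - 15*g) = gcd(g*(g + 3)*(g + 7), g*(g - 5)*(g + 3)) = g^2 + 3*g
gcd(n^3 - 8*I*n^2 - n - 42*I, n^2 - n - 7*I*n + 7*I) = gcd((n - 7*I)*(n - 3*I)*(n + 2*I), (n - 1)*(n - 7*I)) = n - 7*I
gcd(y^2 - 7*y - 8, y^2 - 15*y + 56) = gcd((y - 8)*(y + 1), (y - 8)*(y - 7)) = y - 8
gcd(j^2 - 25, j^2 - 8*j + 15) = j - 5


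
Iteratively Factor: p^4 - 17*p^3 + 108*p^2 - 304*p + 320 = (p - 4)*(p^3 - 13*p^2 + 56*p - 80) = (p - 4)^2*(p^2 - 9*p + 20) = (p - 5)*(p - 4)^2*(p - 4)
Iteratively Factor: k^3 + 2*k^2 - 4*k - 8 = (k + 2)*(k^2 - 4) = (k - 2)*(k + 2)*(k + 2)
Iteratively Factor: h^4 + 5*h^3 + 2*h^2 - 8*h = (h)*(h^3 + 5*h^2 + 2*h - 8) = h*(h + 2)*(h^2 + 3*h - 4) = h*(h + 2)*(h + 4)*(h - 1)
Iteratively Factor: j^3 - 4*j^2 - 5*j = (j - 5)*(j^2 + j) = j*(j - 5)*(j + 1)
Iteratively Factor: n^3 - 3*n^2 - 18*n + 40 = (n + 4)*(n^2 - 7*n + 10) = (n - 5)*(n + 4)*(n - 2)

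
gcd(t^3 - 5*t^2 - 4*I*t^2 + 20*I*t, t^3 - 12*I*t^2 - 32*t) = t^2 - 4*I*t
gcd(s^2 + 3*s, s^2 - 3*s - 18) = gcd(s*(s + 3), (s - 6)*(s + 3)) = s + 3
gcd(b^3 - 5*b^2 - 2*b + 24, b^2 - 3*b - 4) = b - 4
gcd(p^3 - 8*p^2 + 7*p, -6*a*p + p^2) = p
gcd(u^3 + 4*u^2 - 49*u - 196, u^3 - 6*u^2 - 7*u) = u - 7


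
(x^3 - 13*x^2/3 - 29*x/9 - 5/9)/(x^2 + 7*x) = (9*x^3 - 39*x^2 - 29*x - 5)/(9*x*(x + 7))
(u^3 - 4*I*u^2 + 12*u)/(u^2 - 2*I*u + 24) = u*(u + 2*I)/(u + 4*I)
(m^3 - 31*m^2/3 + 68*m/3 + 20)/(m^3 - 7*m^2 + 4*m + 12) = (m^2 - 13*m/3 - 10/3)/(m^2 - m - 2)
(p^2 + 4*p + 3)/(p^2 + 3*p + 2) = (p + 3)/(p + 2)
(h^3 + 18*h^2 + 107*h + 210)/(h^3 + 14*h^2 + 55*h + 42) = (h + 5)/(h + 1)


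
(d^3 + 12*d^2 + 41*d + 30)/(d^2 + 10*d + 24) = (d^2 + 6*d + 5)/(d + 4)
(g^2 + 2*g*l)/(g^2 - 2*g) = (g + 2*l)/(g - 2)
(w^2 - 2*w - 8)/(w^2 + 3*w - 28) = (w + 2)/(w + 7)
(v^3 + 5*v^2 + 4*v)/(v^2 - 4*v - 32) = v*(v + 1)/(v - 8)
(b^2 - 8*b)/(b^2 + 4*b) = (b - 8)/(b + 4)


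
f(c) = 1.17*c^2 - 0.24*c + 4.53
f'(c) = 2.34*c - 0.24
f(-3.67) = 21.17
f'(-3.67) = -8.83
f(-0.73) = 5.33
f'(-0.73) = -1.95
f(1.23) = 6.00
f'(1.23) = 2.64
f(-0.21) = 4.63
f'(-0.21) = -0.73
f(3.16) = 15.45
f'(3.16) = 7.15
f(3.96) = 21.93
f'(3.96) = 9.03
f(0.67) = 4.89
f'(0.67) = 1.33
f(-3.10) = 16.52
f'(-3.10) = -7.49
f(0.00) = 4.53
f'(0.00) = -0.24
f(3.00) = 14.34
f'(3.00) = 6.78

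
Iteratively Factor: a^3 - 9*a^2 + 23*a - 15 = (a - 1)*(a^2 - 8*a + 15) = (a - 3)*(a - 1)*(a - 5)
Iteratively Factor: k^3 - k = (k + 1)*(k^2 - k) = k*(k + 1)*(k - 1)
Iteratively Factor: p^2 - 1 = (p - 1)*(p + 1)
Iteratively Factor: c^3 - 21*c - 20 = (c - 5)*(c^2 + 5*c + 4) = (c - 5)*(c + 1)*(c + 4)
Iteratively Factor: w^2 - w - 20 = (w - 5)*(w + 4)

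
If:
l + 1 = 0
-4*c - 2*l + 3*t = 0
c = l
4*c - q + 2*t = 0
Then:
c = -1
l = -1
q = -8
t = -2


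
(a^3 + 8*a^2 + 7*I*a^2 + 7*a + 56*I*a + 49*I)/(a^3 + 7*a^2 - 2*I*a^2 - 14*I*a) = (a^2 + a*(1 + 7*I) + 7*I)/(a*(a - 2*I))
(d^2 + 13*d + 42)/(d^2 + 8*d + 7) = (d + 6)/(d + 1)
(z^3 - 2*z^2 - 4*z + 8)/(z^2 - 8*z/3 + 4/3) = 3*(z^2 - 4)/(3*z - 2)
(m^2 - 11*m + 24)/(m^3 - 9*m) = (m - 8)/(m*(m + 3))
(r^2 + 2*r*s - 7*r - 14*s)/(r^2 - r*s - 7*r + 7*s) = (r + 2*s)/(r - s)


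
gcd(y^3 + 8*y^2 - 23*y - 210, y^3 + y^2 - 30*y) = y^2 + y - 30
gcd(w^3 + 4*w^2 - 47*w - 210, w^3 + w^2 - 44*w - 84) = w^2 - w - 42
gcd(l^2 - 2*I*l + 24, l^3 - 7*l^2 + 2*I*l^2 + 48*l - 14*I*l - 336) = l - 6*I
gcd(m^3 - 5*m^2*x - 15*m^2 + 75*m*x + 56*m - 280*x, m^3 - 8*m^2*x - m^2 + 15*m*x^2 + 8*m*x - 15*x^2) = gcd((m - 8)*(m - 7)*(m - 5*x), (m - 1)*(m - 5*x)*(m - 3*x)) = -m + 5*x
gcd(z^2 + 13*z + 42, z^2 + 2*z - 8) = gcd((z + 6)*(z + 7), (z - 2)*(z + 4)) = 1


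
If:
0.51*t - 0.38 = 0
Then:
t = 0.75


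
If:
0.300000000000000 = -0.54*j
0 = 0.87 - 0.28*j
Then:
No Solution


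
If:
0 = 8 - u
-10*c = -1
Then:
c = 1/10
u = 8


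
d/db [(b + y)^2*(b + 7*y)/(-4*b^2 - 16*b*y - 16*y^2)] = (-b^3 - 6*b^2*y - 21*b*y^2 - 16*y^3)/(4*(b^3 + 6*b^2*y + 12*b*y^2 + 8*y^3))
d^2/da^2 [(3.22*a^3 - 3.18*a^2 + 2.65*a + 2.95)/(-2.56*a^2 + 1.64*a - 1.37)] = (2.8421709430404e-14*a^5 - 2.7669120000001*a^3 - 139.50792*a^2 + 93.814452*a + 4.85288400000001)/(16.777216*a^6 - 32.243712*a^5 + 47.591424*a^4 - 38.921792*a^3 + 25.468848*a^2 - 9.234348*a + 2.571353)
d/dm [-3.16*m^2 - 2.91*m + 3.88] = -6.32*m - 2.91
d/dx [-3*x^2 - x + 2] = -6*x - 1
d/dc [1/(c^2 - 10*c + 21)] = 2*(5 - c)/(c^2 - 10*c + 21)^2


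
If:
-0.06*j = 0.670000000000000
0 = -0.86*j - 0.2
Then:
No Solution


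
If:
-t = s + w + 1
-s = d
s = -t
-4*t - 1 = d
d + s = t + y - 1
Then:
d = -1/5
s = 1/5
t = -1/5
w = -1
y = 6/5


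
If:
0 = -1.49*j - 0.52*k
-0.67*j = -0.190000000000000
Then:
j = 0.28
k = -0.81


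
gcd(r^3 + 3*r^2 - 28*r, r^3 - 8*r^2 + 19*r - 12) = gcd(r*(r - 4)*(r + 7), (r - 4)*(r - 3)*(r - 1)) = r - 4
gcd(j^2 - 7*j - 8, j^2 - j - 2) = j + 1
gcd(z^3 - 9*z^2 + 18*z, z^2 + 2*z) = z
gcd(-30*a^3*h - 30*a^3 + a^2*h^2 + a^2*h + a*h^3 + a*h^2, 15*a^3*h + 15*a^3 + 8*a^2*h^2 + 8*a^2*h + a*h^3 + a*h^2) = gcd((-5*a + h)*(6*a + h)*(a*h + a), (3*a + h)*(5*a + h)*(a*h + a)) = a*h + a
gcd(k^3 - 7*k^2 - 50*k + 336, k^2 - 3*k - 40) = k - 8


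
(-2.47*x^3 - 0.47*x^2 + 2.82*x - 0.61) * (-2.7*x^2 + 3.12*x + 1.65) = 6.669*x^5 - 6.4374*x^4 - 13.1559*x^3 + 9.6699*x^2 + 2.7498*x - 1.0065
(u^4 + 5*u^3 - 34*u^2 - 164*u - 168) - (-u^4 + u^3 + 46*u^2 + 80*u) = 2*u^4 + 4*u^3 - 80*u^2 - 244*u - 168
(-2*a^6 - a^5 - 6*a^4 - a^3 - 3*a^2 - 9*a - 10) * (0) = 0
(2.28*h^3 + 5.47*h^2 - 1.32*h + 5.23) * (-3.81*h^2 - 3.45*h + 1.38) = -8.6868*h^5 - 28.7067*h^4 - 10.6959*h^3 - 7.8237*h^2 - 19.8651*h + 7.2174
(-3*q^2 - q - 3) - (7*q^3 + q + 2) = -7*q^3 - 3*q^2 - 2*q - 5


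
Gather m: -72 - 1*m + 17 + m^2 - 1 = m^2 - m - 56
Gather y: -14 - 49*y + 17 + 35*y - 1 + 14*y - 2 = 0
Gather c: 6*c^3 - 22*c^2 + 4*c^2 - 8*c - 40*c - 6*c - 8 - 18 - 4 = 6*c^3 - 18*c^2 - 54*c - 30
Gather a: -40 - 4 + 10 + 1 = -33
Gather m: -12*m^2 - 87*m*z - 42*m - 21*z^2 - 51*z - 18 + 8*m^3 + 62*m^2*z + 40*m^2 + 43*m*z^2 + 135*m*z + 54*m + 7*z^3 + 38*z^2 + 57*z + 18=8*m^3 + m^2*(62*z + 28) + m*(43*z^2 + 48*z + 12) + 7*z^3 + 17*z^2 + 6*z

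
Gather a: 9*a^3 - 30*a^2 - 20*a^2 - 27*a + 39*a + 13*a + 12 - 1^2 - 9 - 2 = 9*a^3 - 50*a^2 + 25*a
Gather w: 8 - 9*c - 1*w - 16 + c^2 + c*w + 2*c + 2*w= c^2 - 7*c + w*(c + 1) - 8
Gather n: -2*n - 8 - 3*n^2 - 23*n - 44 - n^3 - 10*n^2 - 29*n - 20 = -n^3 - 13*n^2 - 54*n - 72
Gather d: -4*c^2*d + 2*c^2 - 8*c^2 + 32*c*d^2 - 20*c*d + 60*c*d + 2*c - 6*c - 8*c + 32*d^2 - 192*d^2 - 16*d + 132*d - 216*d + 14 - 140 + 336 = -6*c^2 - 12*c + d^2*(32*c - 160) + d*(-4*c^2 + 40*c - 100) + 210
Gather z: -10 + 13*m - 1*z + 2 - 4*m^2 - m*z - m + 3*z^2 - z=-4*m^2 + 12*m + 3*z^2 + z*(-m - 2) - 8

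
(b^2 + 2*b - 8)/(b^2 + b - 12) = (b - 2)/(b - 3)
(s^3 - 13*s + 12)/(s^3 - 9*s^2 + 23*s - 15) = (s + 4)/(s - 5)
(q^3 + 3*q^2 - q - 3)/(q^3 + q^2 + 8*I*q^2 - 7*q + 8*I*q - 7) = (q^2 + 2*q - 3)/(q^2 + 8*I*q - 7)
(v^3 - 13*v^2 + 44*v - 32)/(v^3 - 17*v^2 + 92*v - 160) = (v - 1)/(v - 5)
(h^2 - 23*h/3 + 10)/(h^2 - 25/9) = 3*(h - 6)/(3*h + 5)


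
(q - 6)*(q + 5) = q^2 - q - 30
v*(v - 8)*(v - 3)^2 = v^4 - 14*v^3 + 57*v^2 - 72*v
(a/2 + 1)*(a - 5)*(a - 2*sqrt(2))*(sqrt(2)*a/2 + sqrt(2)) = sqrt(2)*a^4/4 - a^3 - sqrt(2)*a^3/4 - 4*sqrt(2)*a^2 + a^2 - 5*sqrt(2)*a + 16*a + 20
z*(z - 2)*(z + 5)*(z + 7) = z^4 + 10*z^3 + 11*z^2 - 70*z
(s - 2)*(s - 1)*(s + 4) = s^3 + s^2 - 10*s + 8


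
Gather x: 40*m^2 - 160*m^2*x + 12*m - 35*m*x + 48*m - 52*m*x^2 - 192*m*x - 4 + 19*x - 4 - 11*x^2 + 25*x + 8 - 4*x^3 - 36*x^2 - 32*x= 40*m^2 + 60*m - 4*x^3 + x^2*(-52*m - 47) + x*(-160*m^2 - 227*m + 12)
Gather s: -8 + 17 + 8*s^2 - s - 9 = 8*s^2 - s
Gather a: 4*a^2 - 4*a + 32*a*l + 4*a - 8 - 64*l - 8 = 4*a^2 + 32*a*l - 64*l - 16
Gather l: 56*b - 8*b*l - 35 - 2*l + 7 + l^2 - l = 56*b + l^2 + l*(-8*b - 3) - 28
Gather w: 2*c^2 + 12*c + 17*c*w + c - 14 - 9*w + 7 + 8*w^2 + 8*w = 2*c^2 + 13*c + 8*w^2 + w*(17*c - 1) - 7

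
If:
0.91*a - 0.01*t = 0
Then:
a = 0.010989010989011*t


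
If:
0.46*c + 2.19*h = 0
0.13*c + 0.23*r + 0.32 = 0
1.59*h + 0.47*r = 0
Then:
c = -1.09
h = 0.23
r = -0.77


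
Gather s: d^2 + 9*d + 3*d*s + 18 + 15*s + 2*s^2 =d^2 + 9*d + 2*s^2 + s*(3*d + 15) + 18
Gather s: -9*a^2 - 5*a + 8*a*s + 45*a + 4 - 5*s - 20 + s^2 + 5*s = -9*a^2 + 8*a*s + 40*a + s^2 - 16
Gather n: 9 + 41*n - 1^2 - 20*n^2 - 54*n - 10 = -20*n^2 - 13*n - 2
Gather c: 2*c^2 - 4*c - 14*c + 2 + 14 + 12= 2*c^2 - 18*c + 28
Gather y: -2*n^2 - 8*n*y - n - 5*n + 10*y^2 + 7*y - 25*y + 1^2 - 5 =-2*n^2 - 6*n + 10*y^2 + y*(-8*n - 18) - 4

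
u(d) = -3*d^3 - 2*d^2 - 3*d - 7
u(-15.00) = 9713.00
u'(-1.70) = -22.21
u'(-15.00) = -1968.00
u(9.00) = -2383.00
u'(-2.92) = -68.06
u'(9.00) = -768.00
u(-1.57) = 4.39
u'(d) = -9*d^2 - 4*d - 3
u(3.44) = -163.11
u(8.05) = -1725.74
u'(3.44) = -123.26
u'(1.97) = -45.81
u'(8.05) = -618.42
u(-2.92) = 59.40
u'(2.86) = -88.06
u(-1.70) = 7.06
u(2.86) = -102.12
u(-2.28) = 25.00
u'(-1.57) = -18.90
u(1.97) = -43.61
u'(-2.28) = -40.67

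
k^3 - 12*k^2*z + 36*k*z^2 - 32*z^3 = (k - 8*z)*(k - 2*z)^2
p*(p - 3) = p^2 - 3*p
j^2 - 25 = (j - 5)*(j + 5)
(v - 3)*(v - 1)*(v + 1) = v^3 - 3*v^2 - v + 3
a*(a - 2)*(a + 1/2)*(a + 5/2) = a^4 + a^3 - 19*a^2/4 - 5*a/2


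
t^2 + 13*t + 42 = (t + 6)*(t + 7)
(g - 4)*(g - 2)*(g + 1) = g^3 - 5*g^2 + 2*g + 8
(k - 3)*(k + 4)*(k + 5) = k^3 + 6*k^2 - 7*k - 60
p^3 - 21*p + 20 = (p - 4)*(p - 1)*(p + 5)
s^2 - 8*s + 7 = (s - 7)*(s - 1)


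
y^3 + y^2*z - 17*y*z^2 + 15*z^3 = (y - 3*z)*(y - z)*(y + 5*z)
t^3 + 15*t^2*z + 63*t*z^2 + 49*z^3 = (t + z)*(t + 7*z)^2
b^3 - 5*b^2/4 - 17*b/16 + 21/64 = (b - 7/4)*(b - 1/4)*(b + 3/4)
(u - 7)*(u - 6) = u^2 - 13*u + 42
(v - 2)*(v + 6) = v^2 + 4*v - 12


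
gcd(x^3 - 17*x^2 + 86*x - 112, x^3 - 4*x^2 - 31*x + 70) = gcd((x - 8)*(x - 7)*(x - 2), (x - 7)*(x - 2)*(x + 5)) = x^2 - 9*x + 14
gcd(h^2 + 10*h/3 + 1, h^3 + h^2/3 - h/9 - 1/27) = h + 1/3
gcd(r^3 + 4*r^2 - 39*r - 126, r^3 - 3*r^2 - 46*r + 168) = r^2 + r - 42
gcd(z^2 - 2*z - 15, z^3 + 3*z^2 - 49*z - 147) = z + 3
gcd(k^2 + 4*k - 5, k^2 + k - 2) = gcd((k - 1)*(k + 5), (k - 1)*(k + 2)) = k - 1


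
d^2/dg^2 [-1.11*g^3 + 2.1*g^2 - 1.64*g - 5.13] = 4.2 - 6.66*g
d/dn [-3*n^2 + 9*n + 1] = 9 - 6*n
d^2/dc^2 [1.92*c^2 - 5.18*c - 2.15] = 3.84000000000000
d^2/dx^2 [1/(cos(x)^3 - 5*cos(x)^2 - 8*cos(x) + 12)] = ((-29*cos(x) - 40*cos(2*x) + 9*cos(3*x))*(cos(x)^3 - 5*cos(x)^2 - 8*cos(x) + 12)/4 + 2*(-3*cos(x)^2 + 10*cos(x) + 8)^2*sin(x)^2)/(cos(x)^3 - 5*cos(x)^2 - 8*cos(x) + 12)^3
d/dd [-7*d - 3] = -7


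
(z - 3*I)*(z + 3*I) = z^2 + 9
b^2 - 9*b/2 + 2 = (b - 4)*(b - 1/2)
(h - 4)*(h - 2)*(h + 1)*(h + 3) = h^4 - 2*h^3 - 13*h^2 + 14*h + 24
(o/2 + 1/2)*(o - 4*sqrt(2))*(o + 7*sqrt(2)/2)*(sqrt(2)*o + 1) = sqrt(2)*o^4/2 + sqrt(2)*o^3/2 - 57*sqrt(2)*o^2/4 - 57*sqrt(2)*o/4 - 14*o - 14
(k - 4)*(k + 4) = k^2 - 16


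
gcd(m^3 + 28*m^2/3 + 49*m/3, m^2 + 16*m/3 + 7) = m + 7/3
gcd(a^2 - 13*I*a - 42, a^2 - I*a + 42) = a - 7*I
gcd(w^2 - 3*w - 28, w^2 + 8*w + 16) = w + 4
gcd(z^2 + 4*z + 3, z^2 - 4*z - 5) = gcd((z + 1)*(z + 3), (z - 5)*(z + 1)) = z + 1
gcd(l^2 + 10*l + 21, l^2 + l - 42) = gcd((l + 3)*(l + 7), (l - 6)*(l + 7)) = l + 7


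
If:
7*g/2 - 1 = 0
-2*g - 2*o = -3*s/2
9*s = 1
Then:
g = 2/7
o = -17/84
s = 1/9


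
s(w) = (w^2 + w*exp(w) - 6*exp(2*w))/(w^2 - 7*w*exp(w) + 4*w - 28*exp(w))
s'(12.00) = 8174.07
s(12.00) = 8718.99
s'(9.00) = 493.17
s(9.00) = 534.26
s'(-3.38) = 10.12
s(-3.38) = -5.04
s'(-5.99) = 1.00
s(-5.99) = 3.00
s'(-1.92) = 0.95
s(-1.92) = -0.53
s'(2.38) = 1.23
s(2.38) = 1.43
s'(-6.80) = 0.51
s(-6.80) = 2.43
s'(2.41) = 1.26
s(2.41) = 1.47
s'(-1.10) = 0.37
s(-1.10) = -0.02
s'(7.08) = 83.61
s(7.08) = 91.89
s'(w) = (w^2 + w*exp(w) - 6*exp(2*w))*(7*w*exp(w) - 2*w + 35*exp(w) - 4)/(w^2 - 7*w*exp(w) + 4*w - 28*exp(w))^2 + (w*exp(w) + 2*w - 12*exp(2*w) + exp(w))/(w^2 - 7*w*exp(w) + 4*w - 28*exp(w)) = ((w^2 + w*exp(w) - 6*exp(2*w))*(7*w*exp(w) - 2*w + 35*exp(w) - 4) + (w^2 - 7*w*exp(w) + 4*w - 28*exp(w))*(w*exp(w) + 2*w - 12*exp(2*w) + exp(w)))/(w^2 - 7*w*exp(w) + 4*w - 28*exp(w))^2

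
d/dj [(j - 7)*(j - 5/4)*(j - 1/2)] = 3*j^2 - 35*j/2 + 103/8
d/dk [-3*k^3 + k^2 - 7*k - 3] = -9*k^2 + 2*k - 7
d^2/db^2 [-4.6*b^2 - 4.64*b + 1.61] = -9.20000000000000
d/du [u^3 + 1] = 3*u^2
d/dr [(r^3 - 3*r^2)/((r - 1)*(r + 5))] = r*(r^3 + 8*r^2 - 27*r + 30)/(r^4 + 8*r^3 + 6*r^2 - 40*r + 25)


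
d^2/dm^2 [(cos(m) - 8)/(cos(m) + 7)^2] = (-639*cos(m)/4 + 30*cos(2*m) - cos(3*m)/4 - 46)/(cos(m) + 7)^4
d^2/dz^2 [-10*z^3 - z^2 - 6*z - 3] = -60*z - 2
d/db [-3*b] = -3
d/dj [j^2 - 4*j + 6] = 2*j - 4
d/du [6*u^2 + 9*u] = 12*u + 9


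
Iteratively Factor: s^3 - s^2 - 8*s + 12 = (s + 3)*(s^2 - 4*s + 4) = (s - 2)*(s + 3)*(s - 2)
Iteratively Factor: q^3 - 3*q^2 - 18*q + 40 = (q - 5)*(q^2 + 2*q - 8) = (q - 5)*(q + 4)*(q - 2)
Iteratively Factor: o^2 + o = (o)*(o + 1)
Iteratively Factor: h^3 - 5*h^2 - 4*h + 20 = (h - 2)*(h^2 - 3*h - 10) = (h - 5)*(h - 2)*(h + 2)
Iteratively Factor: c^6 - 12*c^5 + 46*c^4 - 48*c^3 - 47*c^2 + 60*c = (c + 1)*(c^5 - 13*c^4 + 59*c^3 - 107*c^2 + 60*c) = (c - 4)*(c + 1)*(c^4 - 9*c^3 + 23*c^2 - 15*c) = (c - 4)*(c - 3)*(c + 1)*(c^3 - 6*c^2 + 5*c) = c*(c - 4)*(c - 3)*(c + 1)*(c^2 - 6*c + 5) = c*(c - 5)*(c - 4)*(c - 3)*(c + 1)*(c - 1)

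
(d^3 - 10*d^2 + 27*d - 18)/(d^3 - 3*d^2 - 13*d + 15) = (d^2 - 9*d + 18)/(d^2 - 2*d - 15)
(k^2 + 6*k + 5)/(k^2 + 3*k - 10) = (k + 1)/(k - 2)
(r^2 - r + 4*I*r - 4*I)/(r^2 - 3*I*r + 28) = (r - 1)/(r - 7*I)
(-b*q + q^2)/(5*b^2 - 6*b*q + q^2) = q/(-5*b + q)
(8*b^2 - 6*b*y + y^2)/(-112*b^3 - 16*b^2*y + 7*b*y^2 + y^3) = (-2*b + y)/(28*b^2 + 11*b*y + y^2)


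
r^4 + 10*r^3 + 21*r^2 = r^2*(r + 3)*(r + 7)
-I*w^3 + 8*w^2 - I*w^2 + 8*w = w*(w + 8*I)*(-I*w - I)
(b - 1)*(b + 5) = b^2 + 4*b - 5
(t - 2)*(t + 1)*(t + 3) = t^3 + 2*t^2 - 5*t - 6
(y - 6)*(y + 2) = y^2 - 4*y - 12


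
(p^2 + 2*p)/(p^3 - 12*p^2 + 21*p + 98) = p/(p^2 - 14*p + 49)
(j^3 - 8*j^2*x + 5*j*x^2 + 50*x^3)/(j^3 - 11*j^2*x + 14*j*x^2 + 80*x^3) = (-j + 5*x)/(-j + 8*x)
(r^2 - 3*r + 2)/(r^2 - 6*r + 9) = (r^2 - 3*r + 2)/(r^2 - 6*r + 9)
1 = 1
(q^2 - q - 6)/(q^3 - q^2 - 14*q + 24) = (q + 2)/(q^2 + 2*q - 8)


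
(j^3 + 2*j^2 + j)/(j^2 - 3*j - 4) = j*(j + 1)/(j - 4)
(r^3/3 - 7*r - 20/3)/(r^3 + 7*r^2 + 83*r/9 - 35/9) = 3*(r^3 - 21*r - 20)/(9*r^3 + 63*r^2 + 83*r - 35)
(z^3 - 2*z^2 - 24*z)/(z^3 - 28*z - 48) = z/(z + 2)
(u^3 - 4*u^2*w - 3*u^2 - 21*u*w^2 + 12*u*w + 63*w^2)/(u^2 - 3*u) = u - 4*w - 21*w^2/u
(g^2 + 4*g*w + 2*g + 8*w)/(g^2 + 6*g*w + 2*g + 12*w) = (g + 4*w)/(g + 6*w)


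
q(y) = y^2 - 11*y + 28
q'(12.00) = 13.00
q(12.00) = 40.00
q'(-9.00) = -29.00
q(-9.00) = 208.00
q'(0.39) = -10.22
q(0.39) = 23.86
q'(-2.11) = -15.22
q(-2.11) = 55.66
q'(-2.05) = -15.10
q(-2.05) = 54.75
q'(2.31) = -6.38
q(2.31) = 7.93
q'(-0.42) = -11.84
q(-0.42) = 32.80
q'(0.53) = -9.94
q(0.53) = 22.45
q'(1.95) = -7.10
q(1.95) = 10.35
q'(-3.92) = -18.84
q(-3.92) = 86.49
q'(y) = 2*y - 11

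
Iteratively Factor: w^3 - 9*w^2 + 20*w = (w)*(w^2 - 9*w + 20) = w*(w - 4)*(w - 5)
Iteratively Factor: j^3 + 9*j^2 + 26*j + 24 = (j + 2)*(j^2 + 7*j + 12) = (j + 2)*(j + 4)*(j + 3)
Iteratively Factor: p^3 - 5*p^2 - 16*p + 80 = (p - 4)*(p^2 - p - 20) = (p - 5)*(p - 4)*(p + 4)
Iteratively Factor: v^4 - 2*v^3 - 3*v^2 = (v - 3)*(v^3 + v^2) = v*(v - 3)*(v^2 + v) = v*(v - 3)*(v + 1)*(v)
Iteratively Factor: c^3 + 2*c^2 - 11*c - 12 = (c + 1)*(c^2 + c - 12) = (c - 3)*(c + 1)*(c + 4)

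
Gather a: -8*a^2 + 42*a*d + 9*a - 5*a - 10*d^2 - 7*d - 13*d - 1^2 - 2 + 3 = -8*a^2 + a*(42*d + 4) - 10*d^2 - 20*d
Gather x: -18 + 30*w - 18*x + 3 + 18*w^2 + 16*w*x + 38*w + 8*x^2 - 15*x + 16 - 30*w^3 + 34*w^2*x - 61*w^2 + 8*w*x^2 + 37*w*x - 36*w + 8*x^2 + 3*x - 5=-30*w^3 - 43*w^2 + 32*w + x^2*(8*w + 16) + x*(34*w^2 + 53*w - 30) - 4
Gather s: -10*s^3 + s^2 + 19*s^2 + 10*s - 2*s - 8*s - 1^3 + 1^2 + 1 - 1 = -10*s^3 + 20*s^2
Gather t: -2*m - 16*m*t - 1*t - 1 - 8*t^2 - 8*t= -2*m - 8*t^2 + t*(-16*m - 9) - 1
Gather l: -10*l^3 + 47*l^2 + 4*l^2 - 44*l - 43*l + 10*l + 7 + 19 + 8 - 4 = -10*l^3 + 51*l^2 - 77*l + 30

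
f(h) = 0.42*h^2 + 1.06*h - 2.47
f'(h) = 0.84*h + 1.06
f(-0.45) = -2.86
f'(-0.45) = 0.68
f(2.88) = 4.07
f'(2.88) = 3.48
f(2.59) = 3.09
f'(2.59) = 3.24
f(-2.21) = -2.76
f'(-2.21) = -0.80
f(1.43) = -0.10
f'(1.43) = 2.26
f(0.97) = -1.05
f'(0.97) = 1.87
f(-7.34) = 12.38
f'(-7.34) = -5.11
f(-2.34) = -2.65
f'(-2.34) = -0.91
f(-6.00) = 6.29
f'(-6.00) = -3.98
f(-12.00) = 45.29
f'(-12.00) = -9.02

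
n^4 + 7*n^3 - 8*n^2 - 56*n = n*(n + 7)*(n - 2*sqrt(2))*(n + 2*sqrt(2))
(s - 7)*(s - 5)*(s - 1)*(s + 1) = s^4 - 12*s^3 + 34*s^2 + 12*s - 35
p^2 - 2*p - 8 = (p - 4)*(p + 2)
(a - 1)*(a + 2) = a^2 + a - 2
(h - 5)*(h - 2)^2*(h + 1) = h^4 - 8*h^3 + 15*h^2 + 4*h - 20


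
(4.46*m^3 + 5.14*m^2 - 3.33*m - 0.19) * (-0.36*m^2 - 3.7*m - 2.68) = -1.6056*m^5 - 18.3524*m^4 - 29.772*m^3 - 1.3858*m^2 + 9.6274*m + 0.5092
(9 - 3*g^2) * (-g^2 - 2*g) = 3*g^4 + 6*g^3 - 9*g^2 - 18*g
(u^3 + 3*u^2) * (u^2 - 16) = u^5 + 3*u^4 - 16*u^3 - 48*u^2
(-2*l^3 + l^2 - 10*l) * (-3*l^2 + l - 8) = 6*l^5 - 5*l^4 + 47*l^3 - 18*l^2 + 80*l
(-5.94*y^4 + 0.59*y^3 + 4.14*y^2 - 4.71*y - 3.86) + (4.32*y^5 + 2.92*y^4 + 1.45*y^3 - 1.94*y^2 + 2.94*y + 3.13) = 4.32*y^5 - 3.02*y^4 + 2.04*y^3 + 2.2*y^2 - 1.77*y - 0.73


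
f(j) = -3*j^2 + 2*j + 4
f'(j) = 2 - 6*j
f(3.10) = -18.63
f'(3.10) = -16.60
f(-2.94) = -27.81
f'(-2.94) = 19.64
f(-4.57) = -67.79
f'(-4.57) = 29.42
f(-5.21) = -87.85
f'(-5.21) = 33.26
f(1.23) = 1.92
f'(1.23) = -5.38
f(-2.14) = -14.02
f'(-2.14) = 14.84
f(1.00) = 3.00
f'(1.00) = -4.00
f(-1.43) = -4.99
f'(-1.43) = 10.58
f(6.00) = -92.00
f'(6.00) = -34.00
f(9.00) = -221.00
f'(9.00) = -52.00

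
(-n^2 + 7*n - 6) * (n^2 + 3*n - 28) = -n^4 + 4*n^3 + 43*n^2 - 214*n + 168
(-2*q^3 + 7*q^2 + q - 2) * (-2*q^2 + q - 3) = 4*q^5 - 16*q^4 + 11*q^3 - 16*q^2 - 5*q + 6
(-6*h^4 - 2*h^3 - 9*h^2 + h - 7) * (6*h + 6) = -36*h^5 - 48*h^4 - 66*h^3 - 48*h^2 - 36*h - 42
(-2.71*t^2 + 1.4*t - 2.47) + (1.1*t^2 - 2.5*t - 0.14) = -1.61*t^2 - 1.1*t - 2.61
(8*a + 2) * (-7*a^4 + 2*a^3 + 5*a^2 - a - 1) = -56*a^5 + 2*a^4 + 44*a^3 + 2*a^2 - 10*a - 2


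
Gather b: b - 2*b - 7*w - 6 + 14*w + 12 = -b + 7*w + 6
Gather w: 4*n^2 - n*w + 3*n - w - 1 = 4*n^2 + 3*n + w*(-n - 1) - 1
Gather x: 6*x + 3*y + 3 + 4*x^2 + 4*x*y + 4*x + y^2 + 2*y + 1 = 4*x^2 + x*(4*y + 10) + y^2 + 5*y + 4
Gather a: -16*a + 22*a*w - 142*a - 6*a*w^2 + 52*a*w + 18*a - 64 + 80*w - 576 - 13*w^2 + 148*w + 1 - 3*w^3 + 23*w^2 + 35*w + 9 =a*(-6*w^2 + 74*w - 140) - 3*w^3 + 10*w^2 + 263*w - 630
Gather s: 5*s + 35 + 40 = 5*s + 75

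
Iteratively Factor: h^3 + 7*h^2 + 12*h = (h + 3)*(h^2 + 4*h) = (h + 3)*(h + 4)*(h)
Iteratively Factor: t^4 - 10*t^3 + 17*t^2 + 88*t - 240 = (t - 4)*(t^3 - 6*t^2 - 7*t + 60) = (t - 4)^2*(t^2 - 2*t - 15) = (t - 4)^2*(t + 3)*(t - 5)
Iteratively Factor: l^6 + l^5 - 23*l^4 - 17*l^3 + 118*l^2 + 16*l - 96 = (l - 2)*(l^5 + 3*l^4 - 17*l^3 - 51*l^2 + 16*l + 48) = (l - 2)*(l + 4)*(l^4 - l^3 - 13*l^2 + l + 12) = (l - 2)*(l + 1)*(l + 4)*(l^3 - 2*l^2 - 11*l + 12) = (l - 2)*(l - 1)*(l + 1)*(l + 4)*(l^2 - l - 12) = (l - 4)*(l - 2)*(l - 1)*(l + 1)*(l + 4)*(l + 3)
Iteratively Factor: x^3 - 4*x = (x - 2)*(x^2 + 2*x) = x*(x - 2)*(x + 2)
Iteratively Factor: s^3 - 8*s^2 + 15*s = (s)*(s^2 - 8*s + 15) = s*(s - 3)*(s - 5)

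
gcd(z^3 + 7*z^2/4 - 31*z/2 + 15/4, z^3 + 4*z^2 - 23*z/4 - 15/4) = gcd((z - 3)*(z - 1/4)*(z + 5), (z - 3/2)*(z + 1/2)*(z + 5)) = z + 5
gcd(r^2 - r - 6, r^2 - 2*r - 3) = r - 3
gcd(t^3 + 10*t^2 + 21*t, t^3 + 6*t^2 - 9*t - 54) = t + 3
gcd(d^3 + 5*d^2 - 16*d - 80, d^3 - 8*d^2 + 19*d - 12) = d - 4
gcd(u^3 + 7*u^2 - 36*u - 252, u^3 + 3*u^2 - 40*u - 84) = u^2 + u - 42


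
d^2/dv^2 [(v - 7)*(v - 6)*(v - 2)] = 6*v - 30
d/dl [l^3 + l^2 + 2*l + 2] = 3*l^2 + 2*l + 2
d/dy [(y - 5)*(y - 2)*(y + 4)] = 3*y^2 - 6*y - 18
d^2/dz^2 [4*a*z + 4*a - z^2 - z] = -2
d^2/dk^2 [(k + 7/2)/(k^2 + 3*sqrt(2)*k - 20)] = ((2*k + 7)*(2*k + 3*sqrt(2))^2 - (6*k + 7 + 6*sqrt(2))*(k^2 + 3*sqrt(2)*k - 20))/(k^2 + 3*sqrt(2)*k - 20)^3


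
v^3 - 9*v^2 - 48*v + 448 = (v - 8)^2*(v + 7)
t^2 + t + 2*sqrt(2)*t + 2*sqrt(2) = (t + 1)*(t + 2*sqrt(2))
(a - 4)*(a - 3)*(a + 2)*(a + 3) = a^4 - 2*a^3 - 17*a^2 + 18*a + 72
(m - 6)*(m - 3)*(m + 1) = m^3 - 8*m^2 + 9*m + 18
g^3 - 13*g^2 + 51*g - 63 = (g - 7)*(g - 3)^2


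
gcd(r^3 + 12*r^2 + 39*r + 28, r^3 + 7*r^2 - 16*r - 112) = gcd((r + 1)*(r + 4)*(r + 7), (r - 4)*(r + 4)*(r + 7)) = r^2 + 11*r + 28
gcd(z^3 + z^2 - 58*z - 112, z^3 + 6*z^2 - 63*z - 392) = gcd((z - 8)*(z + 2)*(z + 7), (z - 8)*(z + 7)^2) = z^2 - z - 56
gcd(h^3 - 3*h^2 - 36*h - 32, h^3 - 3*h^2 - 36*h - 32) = h^3 - 3*h^2 - 36*h - 32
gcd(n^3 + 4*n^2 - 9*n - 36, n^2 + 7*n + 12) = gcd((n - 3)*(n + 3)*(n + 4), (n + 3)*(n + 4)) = n^2 + 7*n + 12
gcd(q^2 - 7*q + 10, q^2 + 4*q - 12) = q - 2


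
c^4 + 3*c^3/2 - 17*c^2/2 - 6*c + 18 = (c - 2)*(c - 3/2)*(c + 2)*(c + 3)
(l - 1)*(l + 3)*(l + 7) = l^3 + 9*l^2 + 11*l - 21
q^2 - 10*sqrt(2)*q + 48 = (q - 6*sqrt(2))*(q - 4*sqrt(2))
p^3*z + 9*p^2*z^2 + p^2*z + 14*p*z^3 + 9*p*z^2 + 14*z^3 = (p + 2*z)*(p + 7*z)*(p*z + z)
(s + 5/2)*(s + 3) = s^2 + 11*s/2 + 15/2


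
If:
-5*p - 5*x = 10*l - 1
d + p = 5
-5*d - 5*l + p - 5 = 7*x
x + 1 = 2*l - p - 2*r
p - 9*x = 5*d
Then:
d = 19/11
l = -613/495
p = 36/11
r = -1523/495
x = -59/99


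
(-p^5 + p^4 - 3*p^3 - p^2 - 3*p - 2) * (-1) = p^5 - p^4 + 3*p^3 + p^2 + 3*p + 2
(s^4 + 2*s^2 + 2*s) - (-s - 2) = s^4 + 2*s^2 + 3*s + 2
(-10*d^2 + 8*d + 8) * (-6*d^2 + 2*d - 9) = 60*d^4 - 68*d^3 + 58*d^2 - 56*d - 72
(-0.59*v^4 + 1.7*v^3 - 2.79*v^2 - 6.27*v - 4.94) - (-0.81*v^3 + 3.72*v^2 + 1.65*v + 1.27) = -0.59*v^4 + 2.51*v^3 - 6.51*v^2 - 7.92*v - 6.21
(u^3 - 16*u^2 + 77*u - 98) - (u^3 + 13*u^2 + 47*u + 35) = -29*u^2 + 30*u - 133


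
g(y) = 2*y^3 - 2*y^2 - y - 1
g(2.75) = 22.72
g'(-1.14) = 11.36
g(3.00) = 32.00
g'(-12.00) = 911.00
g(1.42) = -0.73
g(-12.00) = -3733.00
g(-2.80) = -57.78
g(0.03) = -1.03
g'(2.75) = 33.38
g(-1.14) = -5.42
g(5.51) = 267.34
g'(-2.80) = 57.24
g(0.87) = -2.07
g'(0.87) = 0.06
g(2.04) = 5.62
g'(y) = 6*y^2 - 4*y - 1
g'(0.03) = -1.11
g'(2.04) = 15.81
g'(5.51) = 159.12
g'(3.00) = 41.00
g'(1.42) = 5.42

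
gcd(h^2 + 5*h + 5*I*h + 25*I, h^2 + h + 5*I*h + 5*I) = h + 5*I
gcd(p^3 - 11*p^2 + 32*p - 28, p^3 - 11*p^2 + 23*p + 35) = p - 7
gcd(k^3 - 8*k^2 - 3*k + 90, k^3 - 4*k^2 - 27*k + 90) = k - 6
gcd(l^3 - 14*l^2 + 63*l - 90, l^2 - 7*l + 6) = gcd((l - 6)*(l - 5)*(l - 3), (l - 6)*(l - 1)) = l - 6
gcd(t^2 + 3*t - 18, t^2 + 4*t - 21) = t - 3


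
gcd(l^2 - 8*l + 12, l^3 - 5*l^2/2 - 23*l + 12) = l - 6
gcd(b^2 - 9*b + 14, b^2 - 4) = b - 2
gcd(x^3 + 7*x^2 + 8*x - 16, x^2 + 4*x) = x + 4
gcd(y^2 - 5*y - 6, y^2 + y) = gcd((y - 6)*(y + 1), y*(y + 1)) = y + 1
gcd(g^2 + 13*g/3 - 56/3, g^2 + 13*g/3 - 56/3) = g^2 + 13*g/3 - 56/3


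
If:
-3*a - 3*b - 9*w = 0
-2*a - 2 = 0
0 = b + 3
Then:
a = -1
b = -3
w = 4/3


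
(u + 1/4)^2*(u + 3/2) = u^3 + 2*u^2 + 13*u/16 + 3/32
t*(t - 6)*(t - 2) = t^3 - 8*t^2 + 12*t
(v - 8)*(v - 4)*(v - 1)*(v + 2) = v^4 - 11*v^3 + 18*v^2 + 56*v - 64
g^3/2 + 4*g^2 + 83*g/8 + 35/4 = (g/2 + 1)*(g + 5/2)*(g + 7/2)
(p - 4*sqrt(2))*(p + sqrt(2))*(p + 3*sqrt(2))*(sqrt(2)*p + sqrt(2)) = sqrt(2)*p^4 + sqrt(2)*p^3 - 26*sqrt(2)*p^2 - 48*p - 26*sqrt(2)*p - 48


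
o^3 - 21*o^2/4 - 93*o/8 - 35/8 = (o - 7)*(o + 1/2)*(o + 5/4)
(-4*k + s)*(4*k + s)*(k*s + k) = -16*k^3*s - 16*k^3 + k*s^3 + k*s^2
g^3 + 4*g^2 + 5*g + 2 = (g + 1)^2*(g + 2)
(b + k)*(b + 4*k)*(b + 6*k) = b^3 + 11*b^2*k + 34*b*k^2 + 24*k^3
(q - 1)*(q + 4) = q^2 + 3*q - 4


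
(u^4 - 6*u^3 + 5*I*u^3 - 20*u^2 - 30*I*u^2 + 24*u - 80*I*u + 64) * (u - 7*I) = u^5 - 6*u^4 - 2*I*u^4 + 15*u^3 + 12*I*u^3 - 186*u^2 + 60*I*u^2 - 496*u - 168*I*u - 448*I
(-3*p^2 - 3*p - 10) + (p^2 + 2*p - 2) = -2*p^2 - p - 12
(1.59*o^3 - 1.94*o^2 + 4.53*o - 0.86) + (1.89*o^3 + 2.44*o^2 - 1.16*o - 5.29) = 3.48*o^3 + 0.5*o^2 + 3.37*o - 6.15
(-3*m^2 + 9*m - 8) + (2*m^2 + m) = -m^2 + 10*m - 8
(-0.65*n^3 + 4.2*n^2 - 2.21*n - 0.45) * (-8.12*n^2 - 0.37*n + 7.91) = 5.278*n^5 - 33.8635*n^4 + 11.2497*n^3 + 37.6937*n^2 - 17.3146*n - 3.5595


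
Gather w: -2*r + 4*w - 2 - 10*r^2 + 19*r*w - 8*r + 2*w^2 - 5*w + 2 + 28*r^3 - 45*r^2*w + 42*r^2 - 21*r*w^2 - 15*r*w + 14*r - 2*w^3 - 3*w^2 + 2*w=28*r^3 + 32*r^2 + 4*r - 2*w^3 + w^2*(-21*r - 1) + w*(-45*r^2 + 4*r + 1)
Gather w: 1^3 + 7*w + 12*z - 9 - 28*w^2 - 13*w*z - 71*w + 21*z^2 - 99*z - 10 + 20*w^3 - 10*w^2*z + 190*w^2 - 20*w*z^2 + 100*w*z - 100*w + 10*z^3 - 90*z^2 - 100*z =20*w^3 + w^2*(162 - 10*z) + w*(-20*z^2 + 87*z - 164) + 10*z^3 - 69*z^2 - 187*z - 18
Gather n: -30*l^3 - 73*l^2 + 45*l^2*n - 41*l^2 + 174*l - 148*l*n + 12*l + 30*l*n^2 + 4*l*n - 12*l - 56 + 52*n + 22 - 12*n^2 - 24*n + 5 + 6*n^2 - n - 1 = -30*l^3 - 114*l^2 + 174*l + n^2*(30*l - 6) + n*(45*l^2 - 144*l + 27) - 30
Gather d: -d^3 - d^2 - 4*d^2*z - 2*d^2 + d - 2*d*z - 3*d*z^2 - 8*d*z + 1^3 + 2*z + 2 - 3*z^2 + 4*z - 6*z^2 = -d^3 + d^2*(-4*z - 3) + d*(-3*z^2 - 10*z + 1) - 9*z^2 + 6*z + 3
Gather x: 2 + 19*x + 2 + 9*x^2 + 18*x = 9*x^2 + 37*x + 4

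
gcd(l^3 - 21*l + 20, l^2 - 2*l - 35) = l + 5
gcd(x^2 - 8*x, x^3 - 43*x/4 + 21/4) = 1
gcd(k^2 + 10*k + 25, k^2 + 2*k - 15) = k + 5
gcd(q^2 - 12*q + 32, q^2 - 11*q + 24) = q - 8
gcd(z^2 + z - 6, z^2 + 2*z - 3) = z + 3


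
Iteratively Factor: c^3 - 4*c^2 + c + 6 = (c + 1)*(c^2 - 5*c + 6) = (c - 2)*(c + 1)*(c - 3)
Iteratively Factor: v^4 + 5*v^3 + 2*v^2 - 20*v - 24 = (v - 2)*(v^3 + 7*v^2 + 16*v + 12) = (v - 2)*(v + 3)*(v^2 + 4*v + 4) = (v - 2)*(v + 2)*(v + 3)*(v + 2)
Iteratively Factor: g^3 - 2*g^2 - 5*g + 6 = (g - 3)*(g^2 + g - 2) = (g - 3)*(g + 2)*(g - 1)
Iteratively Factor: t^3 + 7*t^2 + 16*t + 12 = (t + 2)*(t^2 + 5*t + 6) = (t + 2)*(t + 3)*(t + 2)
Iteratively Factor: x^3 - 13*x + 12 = (x - 3)*(x^2 + 3*x - 4) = (x - 3)*(x - 1)*(x + 4)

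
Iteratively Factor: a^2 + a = (a + 1)*(a)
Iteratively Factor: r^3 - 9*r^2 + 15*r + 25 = (r - 5)*(r^2 - 4*r - 5) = (r - 5)*(r + 1)*(r - 5)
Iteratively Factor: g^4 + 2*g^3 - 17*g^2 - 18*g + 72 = (g - 3)*(g^3 + 5*g^2 - 2*g - 24) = (g - 3)*(g + 4)*(g^2 + g - 6) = (g - 3)*(g - 2)*(g + 4)*(g + 3)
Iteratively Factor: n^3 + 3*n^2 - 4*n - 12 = (n + 3)*(n^2 - 4) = (n - 2)*(n + 3)*(n + 2)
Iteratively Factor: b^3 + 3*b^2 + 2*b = (b + 1)*(b^2 + 2*b) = b*(b + 1)*(b + 2)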